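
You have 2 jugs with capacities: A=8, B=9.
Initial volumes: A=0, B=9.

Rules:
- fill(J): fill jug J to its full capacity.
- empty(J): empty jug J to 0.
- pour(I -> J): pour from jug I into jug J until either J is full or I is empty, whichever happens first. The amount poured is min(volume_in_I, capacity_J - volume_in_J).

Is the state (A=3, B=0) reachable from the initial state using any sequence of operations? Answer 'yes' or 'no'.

Answer: yes

Derivation:
BFS from (A=0, B=9):
  1. pour(B -> A) -> (A=8 B=1)
  2. empty(A) -> (A=0 B=1)
  3. pour(B -> A) -> (A=1 B=0)
  4. fill(B) -> (A=1 B=9)
  5. pour(B -> A) -> (A=8 B=2)
  6. empty(A) -> (A=0 B=2)
  7. pour(B -> A) -> (A=2 B=0)
  8. fill(B) -> (A=2 B=9)
  9. pour(B -> A) -> (A=8 B=3)
  10. empty(A) -> (A=0 B=3)
  11. pour(B -> A) -> (A=3 B=0)
Target reached → yes.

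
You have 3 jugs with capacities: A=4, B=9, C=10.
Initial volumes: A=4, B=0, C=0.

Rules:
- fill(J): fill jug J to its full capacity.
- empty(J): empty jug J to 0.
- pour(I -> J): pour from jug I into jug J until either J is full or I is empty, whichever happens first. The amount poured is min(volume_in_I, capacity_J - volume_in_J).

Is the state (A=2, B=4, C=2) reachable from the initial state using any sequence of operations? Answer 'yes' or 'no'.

Answer: no

Derivation:
BFS explored all 334 reachable states.
Reachable set includes: (0,0,0), (0,0,1), (0,0,2), (0,0,3), (0,0,4), (0,0,5), (0,0,6), (0,0,7), (0,0,8), (0,0,9), (0,0,10), (0,1,0) ...
Target (A=2, B=4, C=2) not in reachable set → no.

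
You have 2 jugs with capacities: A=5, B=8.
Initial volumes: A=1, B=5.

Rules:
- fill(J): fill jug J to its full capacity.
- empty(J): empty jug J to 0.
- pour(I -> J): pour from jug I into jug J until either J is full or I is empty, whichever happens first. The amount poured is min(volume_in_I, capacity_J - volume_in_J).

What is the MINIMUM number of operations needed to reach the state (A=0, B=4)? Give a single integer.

BFS from (A=1, B=5). One shortest path:
  1. fill(B) -> (A=1 B=8)
  2. pour(B -> A) -> (A=5 B=4)
  3. empty(A) -> (A=0 B=4)
Reached target in 3 moves.

Answer: 3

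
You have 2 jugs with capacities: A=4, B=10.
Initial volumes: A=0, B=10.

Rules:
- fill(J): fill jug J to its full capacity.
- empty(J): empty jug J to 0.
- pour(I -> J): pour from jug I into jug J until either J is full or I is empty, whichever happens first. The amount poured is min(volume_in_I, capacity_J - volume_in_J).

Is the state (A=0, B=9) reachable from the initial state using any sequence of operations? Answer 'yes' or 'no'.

BFS explored all 14 reachable states.
Reachable set includes: (0,0), (0,2), (0,4), (0,6), (0,8), (0,10), (2,0), (2,10), (4,0), (4,2), (4,4), (4,6) ...
Target (A=0, B=9) not in reachable set → no.

Answer: no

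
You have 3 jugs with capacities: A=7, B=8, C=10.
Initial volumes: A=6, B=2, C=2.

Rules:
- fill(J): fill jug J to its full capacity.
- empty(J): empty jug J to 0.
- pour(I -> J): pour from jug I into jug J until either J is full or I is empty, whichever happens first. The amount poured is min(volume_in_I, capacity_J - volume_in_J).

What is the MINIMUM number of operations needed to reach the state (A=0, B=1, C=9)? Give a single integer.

Answer: 2

Derivation:
BFS from (A=6, B=2, C=2). One shortest path:
  1. pour(B -> A) -> (A=7 B=1 C=2)
  2. pour(A -> C) -> (A=0 B=1 C=9)
Reached target in 2 moves.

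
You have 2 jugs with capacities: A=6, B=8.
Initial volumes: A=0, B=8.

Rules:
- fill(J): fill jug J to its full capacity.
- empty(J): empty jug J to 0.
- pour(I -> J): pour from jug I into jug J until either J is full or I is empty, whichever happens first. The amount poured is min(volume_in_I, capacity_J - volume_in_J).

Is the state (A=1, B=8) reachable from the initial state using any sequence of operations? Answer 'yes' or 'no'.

Answer: no

Derivation:
BFS explored all 14 reachable states.
Reachable set includes: (0,0), (0,2), (0,4), (0,6), (0,8), (2,0), (2,8), (4,0), (4,8), (6,0), (6,2), (6,4) ...
Target (A=1, B=8) not in reachable set → no.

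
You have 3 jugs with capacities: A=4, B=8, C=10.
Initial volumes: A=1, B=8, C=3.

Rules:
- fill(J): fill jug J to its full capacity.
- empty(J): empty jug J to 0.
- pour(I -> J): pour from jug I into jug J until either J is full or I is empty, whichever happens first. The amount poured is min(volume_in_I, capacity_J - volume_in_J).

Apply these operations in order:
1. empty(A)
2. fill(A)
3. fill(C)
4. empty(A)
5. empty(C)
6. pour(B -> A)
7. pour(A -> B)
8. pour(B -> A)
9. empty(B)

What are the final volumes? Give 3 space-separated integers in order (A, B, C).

Answer: 4 0 0

Derivation:
Step 1: empty(A) -> (A=0 B=8 C=3)
Step 2: fill(A) -> (A=4 B=8 C=3)
Step 3: fill(C) -> (A=4 B=8 C=10)
Step 4: empty(A) -> (A=0 B=8 C=10)
Step 5: empty(C) -> (A=0 B=8 C=0)
Step 6: pour(B -> A) -> (A=4 B=4 C=0)
Step 7: pour(A -> B) -> (A=0 B=8 C=0)
Step 8: pour(B -> A) -> (A=4 B=4 C=0)
Step 9: empty(B) -> (A=4 B=0 C=0)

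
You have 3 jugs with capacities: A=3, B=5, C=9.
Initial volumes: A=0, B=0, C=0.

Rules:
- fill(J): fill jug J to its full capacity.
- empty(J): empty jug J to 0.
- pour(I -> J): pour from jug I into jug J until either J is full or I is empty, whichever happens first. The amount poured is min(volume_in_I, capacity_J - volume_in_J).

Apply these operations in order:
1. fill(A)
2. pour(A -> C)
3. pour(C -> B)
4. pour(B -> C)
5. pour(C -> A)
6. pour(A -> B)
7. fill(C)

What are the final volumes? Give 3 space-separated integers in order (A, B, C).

Step 1: fill(A) -> (A=3 B=0 C=0)
Step 2: pour(A -> C) -> (A=0 B=0 C=3)
Step 3: pour(C -> B) -> (A=0 B=3 C=0)
Step 4: pour(B -> C) -> (A=0 B=0 C=3)
Step 5: pour(C -> A) -> (A=3 B=0 C=0)
Step 6: pour(A -> B) -> (A=0 B=3 C=0)
Step 7: fill(C) -> (A=0 B=3 C=9)

Answer: 0 3 9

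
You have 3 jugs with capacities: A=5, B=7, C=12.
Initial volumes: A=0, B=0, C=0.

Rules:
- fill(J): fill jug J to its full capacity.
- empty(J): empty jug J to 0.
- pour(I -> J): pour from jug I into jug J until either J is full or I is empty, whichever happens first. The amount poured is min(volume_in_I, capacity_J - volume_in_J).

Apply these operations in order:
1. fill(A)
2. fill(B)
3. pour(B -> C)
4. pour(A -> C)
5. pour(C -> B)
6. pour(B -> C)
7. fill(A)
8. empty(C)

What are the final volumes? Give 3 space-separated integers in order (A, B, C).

Answer: 5 0 0

Derivation:
Step 1: fill(A) -> (A=5 B=0 C=0)
Step 2: fill(B) -> (A=5 B=7 C=0)
Step 3: pour(B -> C) -> (A=5 B=0 C=7)
Step 4: pour(A -> C) -> (A=0 B=0 C=12)
Step 5: pour(C -> B) -> (A=0 B=7 C=5)
Step 6: pour(B -> C) -> (A=0 B=0 C=12)
Step 7: fill(A) -> (A=5 B=0 C=12)
Step 8: empty(C) -> (A=5 B=0 C=0)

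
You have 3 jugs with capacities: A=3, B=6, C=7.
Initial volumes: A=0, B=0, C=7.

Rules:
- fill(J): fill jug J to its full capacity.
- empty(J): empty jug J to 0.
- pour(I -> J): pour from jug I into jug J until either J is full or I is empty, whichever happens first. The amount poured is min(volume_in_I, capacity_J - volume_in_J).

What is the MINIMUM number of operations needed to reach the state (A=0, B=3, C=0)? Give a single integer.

Answer: 3

Derivation:
BFS from (A=0, B=0, C=7). One shortest path:
  1. fill(A) -> (A=3 B=0 C=7)
  2. empty(C) -> (A=3 B=0 C=0)
  3. pour(A -> B) -> (A=0 B=3 C=0)
Reached target in 3 moves.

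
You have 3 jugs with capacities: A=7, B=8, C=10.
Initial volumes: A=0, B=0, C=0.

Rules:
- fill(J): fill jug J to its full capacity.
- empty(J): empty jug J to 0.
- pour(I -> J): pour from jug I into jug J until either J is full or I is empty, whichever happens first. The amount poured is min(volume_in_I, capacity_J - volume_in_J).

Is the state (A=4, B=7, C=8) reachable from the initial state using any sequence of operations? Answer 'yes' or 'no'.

Answer: no

Derivation:
BFS explored all 414 reachable states.
Reachable set includes: (0,0,0), (0,0,1), (0,0,2), (0,0,3), (0,0,4), (0,0,5), (0,0,6), (0,0,7), (0,0,8), (0,0,9), (0,0,10), (0,1,0) ...
Target (A=4, B=7, C=8) not in reachable set → no.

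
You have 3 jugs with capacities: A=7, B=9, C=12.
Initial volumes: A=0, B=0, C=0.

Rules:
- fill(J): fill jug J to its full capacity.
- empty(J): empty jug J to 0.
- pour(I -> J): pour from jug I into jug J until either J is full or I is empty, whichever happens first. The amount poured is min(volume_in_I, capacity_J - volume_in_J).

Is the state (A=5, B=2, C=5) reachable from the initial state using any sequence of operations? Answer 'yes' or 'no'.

Answer: no

Derivation:
BFS explored all 512 reachable states.
Reachable set includes: (0,0,0), (0,0,1), (0,0,2), (0,0,3), (0,0,4), (0,0,5), (0,0,6), (0,0,7), (0,0,8), (0,0,9), (0,0,10), (0,0,11) ...
Target (A=5, B=2, C=5) not in reachable set → no.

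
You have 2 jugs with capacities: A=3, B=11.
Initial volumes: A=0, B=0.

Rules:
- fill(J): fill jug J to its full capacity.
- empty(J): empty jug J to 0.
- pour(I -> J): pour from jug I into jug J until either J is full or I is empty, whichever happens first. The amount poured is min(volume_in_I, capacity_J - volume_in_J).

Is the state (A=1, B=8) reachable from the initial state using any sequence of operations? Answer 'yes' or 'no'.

Answer: no

Derivation:
BFS explored all 28 reachable states.
Reachable set includes: (0,0), (0,1), (0,2), (0,3), (0,4), (0,5), (0,6), (0,7), (0,8), (0,9), (0,10), (0,11) ...
Target (A=1, B=8) not in reachable set → no.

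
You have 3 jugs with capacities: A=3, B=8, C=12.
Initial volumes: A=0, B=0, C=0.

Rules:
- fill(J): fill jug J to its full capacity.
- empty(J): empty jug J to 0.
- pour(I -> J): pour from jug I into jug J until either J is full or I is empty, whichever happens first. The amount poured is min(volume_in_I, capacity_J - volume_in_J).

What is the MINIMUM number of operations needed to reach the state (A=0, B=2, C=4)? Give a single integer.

Answer: 6

Derivation:
BFS from (A=0, B=0, C=0). One shortest path:
  1. fill(C) -> (A=0 B=0 C=12)
  2. pour(C -> B) -> (A=0 B=8 C=4)
  3. pour(B -> A) -> (A=3 B=5 C=4)
  4. empty(A) -> (A=0 B=5 C=4)
  5. pour(B -> A) -> (A=3 B=2 C=4)
  6. empty(A) -> (A=0 B=2 C=4)
Reached target in 6 moves.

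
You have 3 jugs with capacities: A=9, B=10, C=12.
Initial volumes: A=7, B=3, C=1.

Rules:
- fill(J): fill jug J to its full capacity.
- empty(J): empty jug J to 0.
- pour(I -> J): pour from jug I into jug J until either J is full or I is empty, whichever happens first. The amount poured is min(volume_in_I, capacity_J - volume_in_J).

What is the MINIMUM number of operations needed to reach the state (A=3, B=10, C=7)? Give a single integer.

Answer: 4

Derivation:
BFS from (A=7, B=3, C=1). One shortest path:
  1. empty(C) -> (A=7 B=3 C=0)
  2. pour(A -> C) -> (A=0 B=3 C=7)
  3. pour(B -> A) -> (A=3 B=0 C=7)
  4. fill(B) -> (A=3 B=10 C=7)
Reached target in 4 moves.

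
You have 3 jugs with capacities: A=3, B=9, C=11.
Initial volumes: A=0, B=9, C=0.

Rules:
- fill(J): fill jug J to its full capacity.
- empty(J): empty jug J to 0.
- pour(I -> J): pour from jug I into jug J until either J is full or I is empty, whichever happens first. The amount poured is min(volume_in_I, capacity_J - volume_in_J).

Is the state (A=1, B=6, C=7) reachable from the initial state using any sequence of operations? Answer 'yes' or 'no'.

BFS explored all 320 reachable states.
Reachable set includes: (0,0,0), (0,0,1), (0,0,2), (0,0,3), (0,0,4), (0,0,5), (0,0,6), (0,0,7), (0,0,8), (0,0,9), (0,0,10), (0,0,11) ...
Target (A=1, B=6, C=7) not in reachable set → no.

Answer: no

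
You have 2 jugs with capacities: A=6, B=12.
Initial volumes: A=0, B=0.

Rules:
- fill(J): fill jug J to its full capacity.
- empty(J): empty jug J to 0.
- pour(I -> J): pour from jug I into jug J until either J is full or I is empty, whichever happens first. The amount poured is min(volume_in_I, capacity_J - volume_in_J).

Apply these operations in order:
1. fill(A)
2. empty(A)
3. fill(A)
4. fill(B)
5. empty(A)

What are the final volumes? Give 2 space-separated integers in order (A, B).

Answer: 0 12

Derivation:
Step 1: fill(A) -> (A=6 B=0)
Step 2: empty(A) -> (A=0 B=0)
Step 3: fill(A) -> (A=6 B=0)
Step 4: fill(B) -> (A=6 B=12)
Step 5: empty(A) -> (A=0 B=12)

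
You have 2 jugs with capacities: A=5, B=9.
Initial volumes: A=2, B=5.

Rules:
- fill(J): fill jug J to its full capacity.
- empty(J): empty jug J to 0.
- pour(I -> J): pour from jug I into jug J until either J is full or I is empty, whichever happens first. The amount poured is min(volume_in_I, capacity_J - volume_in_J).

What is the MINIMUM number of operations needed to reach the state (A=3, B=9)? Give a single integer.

Answer: 3

Derivation:
BFS from (A=2, B=5). One shortest path:
  1. pour(A -> B) -> (A=0 B=7)
  2. fill(A) -> (A=5 B=7)
  3. pour(A -> B) -> (A=3 B=9)
Reached target in 3 moves.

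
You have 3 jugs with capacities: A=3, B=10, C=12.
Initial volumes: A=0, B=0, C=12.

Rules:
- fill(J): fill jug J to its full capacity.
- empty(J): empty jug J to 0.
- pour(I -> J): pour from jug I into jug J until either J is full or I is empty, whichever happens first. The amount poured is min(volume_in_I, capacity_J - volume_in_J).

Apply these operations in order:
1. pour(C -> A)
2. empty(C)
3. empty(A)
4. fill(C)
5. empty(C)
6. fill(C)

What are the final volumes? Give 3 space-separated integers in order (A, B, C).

Step 1: pour(C -> A) -> (A=3 B=0 C=9)
Step 2: empty(C) -> (A=3 B=0 C=0)
Step 3: empty(A) -> (A=0 B=0 C=0)
Step 4: fill(C) -> (A=0 B=0 C=12)
Step 5: empty(C) -> (A=0 B=0 C=0)
Step 6: fill(C) -> (A=0 B=0 C=12)

Answer: 0 0 12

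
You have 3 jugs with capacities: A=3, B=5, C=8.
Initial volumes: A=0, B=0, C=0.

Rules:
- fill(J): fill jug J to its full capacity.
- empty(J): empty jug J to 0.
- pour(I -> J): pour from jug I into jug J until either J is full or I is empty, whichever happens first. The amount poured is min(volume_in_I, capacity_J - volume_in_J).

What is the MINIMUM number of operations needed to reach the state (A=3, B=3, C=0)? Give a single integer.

Answer: 3

Derivation:
BFS from (A=0, B=0, C=0). One shortest path:
  1. fill(A) -> (A=3 B=0 C=0)
  2. pour(A -> B) -> (A=0 B=3 C=0)
  3. fill(A) -> (A=3 B=3 C=0)
Reached target in 3 moves.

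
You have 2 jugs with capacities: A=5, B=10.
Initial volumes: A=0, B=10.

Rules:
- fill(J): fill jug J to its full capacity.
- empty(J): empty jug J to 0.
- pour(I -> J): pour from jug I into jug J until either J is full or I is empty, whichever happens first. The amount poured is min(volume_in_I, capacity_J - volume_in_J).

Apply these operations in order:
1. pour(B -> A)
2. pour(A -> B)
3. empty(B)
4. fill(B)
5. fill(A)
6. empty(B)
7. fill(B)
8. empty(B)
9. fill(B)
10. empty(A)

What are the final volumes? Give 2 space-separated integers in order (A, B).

Step 1: pour(B -> A) -> (A=5 B=5)
Step 2: pour(A -> B) -> (A=0 B=10)
Step 3: empty(B) -> (A=0 B=0)
Step 4: fill(B) -> (A=0 B=10)
Step 5: fill(A) -> (A=5 B=10)
Step 6: empty(B) -> (A=5 B=0)
Step 7: fill(B) -> (A=5 B=10)
Step 8: empty(B) -> (A=5 B=0)
Step 9: fill(B) -> (A=5 B=10)
Step 10: empty(A) -> (A=0 B=10)

Answer: 0 10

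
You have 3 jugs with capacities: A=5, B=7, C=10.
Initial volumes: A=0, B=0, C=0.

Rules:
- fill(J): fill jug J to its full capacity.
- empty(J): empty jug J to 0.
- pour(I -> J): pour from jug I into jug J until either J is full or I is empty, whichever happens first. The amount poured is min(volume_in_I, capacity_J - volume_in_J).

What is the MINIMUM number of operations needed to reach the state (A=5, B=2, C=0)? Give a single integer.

Answer: 2

Derivation:
BFS from (A=0, B=0, C=0). One shortest path:
  1. fill(B) -> (A=0 B=7 C=0)
  2. pour(B -> A) -> (A=5 B=2 C=0)
Reached target in 2 moves.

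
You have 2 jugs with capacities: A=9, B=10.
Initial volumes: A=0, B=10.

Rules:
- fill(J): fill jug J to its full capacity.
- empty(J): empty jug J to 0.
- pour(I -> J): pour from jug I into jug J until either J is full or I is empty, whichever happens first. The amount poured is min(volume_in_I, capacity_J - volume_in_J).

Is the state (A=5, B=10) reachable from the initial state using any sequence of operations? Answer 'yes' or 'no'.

Answer: yes

Derivation:
BFS from (A=0, B=10):
  1. fill(A) -> (A=9 B=10)
  2. empty(B) -> (A=9 B=0)
  3. pour(A -> B) -> (A=0 B=9)
  4. fill(A) -> (A=9 B=9)
  5. pour(A -> B) -> (A=8 B=10)
  6. empty(B) -> (A=8 B=0)
  7. pour(A -> B) -> (A=0 B=8)
  8. fill(A) -> (A=9 B=8)
  9. pour(A -> B) -> (A=7 B=10)
  10. empty(B) -> (A=7 B=0)
  11. pour(A -> B) -> (A=0 B=7)
  12. fill(A) -> (A=9 B=7)
  13. pour(A -> B) -> (A=6 B=10)
  14. empty(B) -> (A=6 B=0)
  15. pour(A -> B) -> (A=0 B=6)
  16. fill(A) -> (A=9 B=6)
  17. pour(A -> B) -> (A=5 B=10)
Target reached → yes.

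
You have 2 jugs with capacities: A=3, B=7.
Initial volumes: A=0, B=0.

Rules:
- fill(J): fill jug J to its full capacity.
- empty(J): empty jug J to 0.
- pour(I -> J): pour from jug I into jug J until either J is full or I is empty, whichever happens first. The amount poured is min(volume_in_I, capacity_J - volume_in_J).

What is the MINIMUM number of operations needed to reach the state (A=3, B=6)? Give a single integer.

Answer: 5

Derivation:
BFS from (A=0, B=0). One shortest path:
  1. fill(A) -> (A=3 B=0)
  2. pour(A -> B) -> (A=0 B=3)
  3. fill(A) -> (A=3 B=3)
  4. pour(A -> B) -> (A=0 B=6)
  5. fill(A) -> (A=3 B=6)
Reached target in 5 moves.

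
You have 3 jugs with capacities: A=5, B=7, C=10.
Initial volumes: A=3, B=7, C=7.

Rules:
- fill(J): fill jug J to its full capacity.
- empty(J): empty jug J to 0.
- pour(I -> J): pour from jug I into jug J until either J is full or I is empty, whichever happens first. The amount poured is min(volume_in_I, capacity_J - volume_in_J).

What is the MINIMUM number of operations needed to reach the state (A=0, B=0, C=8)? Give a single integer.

Answer: 4

Derivation:
BFS from (A=3, B=7, C=7). One shortest path:
  1. empty(B) -> (A=3 B=0 C=7)
  2. fill(C) -> (A=3 B=0 C=10)
  3. pour(C -> A) -> (A=5 B=0 C=8)
  4. empty(A) -> (A=0 B=0 C=8)
Reached target in 4 moves.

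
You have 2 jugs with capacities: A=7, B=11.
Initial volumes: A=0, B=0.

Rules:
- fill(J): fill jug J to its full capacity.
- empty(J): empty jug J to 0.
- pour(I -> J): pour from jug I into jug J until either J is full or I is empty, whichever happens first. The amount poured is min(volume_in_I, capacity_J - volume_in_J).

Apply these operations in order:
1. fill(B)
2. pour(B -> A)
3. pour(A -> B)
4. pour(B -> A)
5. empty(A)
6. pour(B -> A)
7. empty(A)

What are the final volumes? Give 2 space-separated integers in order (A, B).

Step 1: fill(B) -> (A=0 B=11)
Step 2: pour(B -> A) -> (A=7 B=4)
Step 3: pour(A -> B) -> (A=0 B=11)
Step 4: pour(B -> A) -> (A=7 B=4)
Step 5: empty(A) -> (A=0 B=4)
Step 6: pour(B -> A) -> (A=4 B=0)
Step 7: empty(A) -> (A=0 B=0)

Answer: 0 0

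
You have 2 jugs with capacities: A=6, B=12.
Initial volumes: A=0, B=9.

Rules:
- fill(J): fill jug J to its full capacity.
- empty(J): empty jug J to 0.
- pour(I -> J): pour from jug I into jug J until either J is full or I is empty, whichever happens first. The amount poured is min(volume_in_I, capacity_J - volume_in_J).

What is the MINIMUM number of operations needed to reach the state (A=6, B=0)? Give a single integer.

Answer: 2

Derivation:
BFS from (A=0, B=9). One shortest path:
  1. fill(A) -> (A=6 B=9)
  2. empty(B) -> (A=6 B=0)
Reached target in 2 moves.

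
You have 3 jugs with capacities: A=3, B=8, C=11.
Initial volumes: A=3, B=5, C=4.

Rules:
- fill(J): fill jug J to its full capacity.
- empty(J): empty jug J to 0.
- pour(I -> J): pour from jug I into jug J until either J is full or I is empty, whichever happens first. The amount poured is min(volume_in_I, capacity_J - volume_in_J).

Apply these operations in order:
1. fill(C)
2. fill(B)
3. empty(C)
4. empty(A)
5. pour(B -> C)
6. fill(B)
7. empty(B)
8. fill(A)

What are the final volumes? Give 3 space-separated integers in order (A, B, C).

Step 1: fill(C) -> (A=3 B=5 C=11)
Step 2: fill(B) -> (A=3 B=8 C=11)
Step 3: empty(C) -> (A=3 B=8 C=0)
Step 4: empty(A) -> (A=0 B=8 C=0)
Step 5: pour(B -> C) -> (A=0 B=0 C=8)
Step 6: fill(B) -> (A=0 B=8 C=8)
Step 7: empty(B) -> (A=0 B=0 C=8)
Step 8: fill(A) -> (A=3 B=0 C=8)

Answer: 3 0 8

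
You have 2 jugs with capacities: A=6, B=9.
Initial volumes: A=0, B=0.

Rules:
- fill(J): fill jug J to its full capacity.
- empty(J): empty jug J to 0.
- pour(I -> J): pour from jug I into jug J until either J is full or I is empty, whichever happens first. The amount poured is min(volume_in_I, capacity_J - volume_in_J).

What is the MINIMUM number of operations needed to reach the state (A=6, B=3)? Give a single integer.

BFS from (A=0, B=0). One shortest path:
  1. fill(B) -> (A=0 B=9)
  2. pour(B -> A) -> (A=6 B=3)
Reached target in 2 moves.

Answer: 2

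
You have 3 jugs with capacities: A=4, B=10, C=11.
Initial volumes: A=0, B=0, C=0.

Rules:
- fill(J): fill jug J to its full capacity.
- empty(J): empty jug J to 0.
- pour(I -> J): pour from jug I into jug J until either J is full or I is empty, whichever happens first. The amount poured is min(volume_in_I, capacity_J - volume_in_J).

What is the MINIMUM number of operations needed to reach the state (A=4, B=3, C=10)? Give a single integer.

BFS from (A=0, B=0, C=0). One shortest path:
  1. fill(C) -> (A=0 B=0 C=11)
  2. pour(C -> B) -> (A=0 B=10 C=1)
  3. pour(C -> A) -> (A=1 B=10 C=0)
  4. pour(B -> C) -> (A=1 B=0 C=10)
  5. fill(B) -> (A=1 B=10 C=10)
  6. pour(B -> A) -> (A=4 B=7 C=10)
  7. empty(A) -> (A=0 B=7 C=10)
  8. pour(B -> A) -> (A=4 B=3 C=10)
Reached target in 8 moves.

Answer: 8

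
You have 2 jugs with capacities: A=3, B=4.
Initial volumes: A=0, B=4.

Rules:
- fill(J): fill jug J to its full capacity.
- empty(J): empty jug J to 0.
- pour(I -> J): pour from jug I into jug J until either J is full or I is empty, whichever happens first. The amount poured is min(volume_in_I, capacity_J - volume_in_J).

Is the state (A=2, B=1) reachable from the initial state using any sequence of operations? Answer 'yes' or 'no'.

BFS explored all 14 reachable states.
Reachable set includes: (0,0), (0,1), (0,2), (0,3), (0,4), (1,0), (1,4), (2,0), (2,4), (3,0), (3,1), (3,2) ...
Target (A=2, B=1) not in reachable set → no.

Answer: no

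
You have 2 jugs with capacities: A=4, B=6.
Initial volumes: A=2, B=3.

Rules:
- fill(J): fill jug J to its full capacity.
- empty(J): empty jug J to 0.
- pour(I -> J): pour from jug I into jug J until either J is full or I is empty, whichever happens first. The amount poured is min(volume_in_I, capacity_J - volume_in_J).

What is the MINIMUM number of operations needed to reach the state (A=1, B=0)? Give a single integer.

BFS from (A=2, B=3). One shortest path:
  1. fill(A) -> (A=4 B=3)
  2. pour(A -> B) -> (A=1 B=6)
  3. empty(B) -> (A=1 B=0)
Reached target in 3 moves.

Answer: 3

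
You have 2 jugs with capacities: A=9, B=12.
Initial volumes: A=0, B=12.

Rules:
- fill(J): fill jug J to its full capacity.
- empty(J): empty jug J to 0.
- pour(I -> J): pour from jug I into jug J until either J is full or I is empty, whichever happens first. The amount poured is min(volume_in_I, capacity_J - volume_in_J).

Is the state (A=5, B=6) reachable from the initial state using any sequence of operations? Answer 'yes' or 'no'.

Answer: no

Derivation:
BFS explored all 14 reachable states.
Reachable set includes: (0,0), (0,3), (0,6), (0,9), (0,12), (3,0), (3,12), (6,0), (6,12), (9,0), (9,3), (9,6) ...
Target (A=5, B=6) not in reachable set → no.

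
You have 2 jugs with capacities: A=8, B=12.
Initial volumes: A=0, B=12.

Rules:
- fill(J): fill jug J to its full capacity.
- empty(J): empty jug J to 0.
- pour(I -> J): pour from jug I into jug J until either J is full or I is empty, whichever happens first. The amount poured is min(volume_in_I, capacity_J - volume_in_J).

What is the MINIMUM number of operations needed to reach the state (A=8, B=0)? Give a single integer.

Answer: 2

Derivation:
BFS from (A=0, B=12). One shortest path:
  1. fill(A) -> (A=8 B=12)
  2. empty(B) -> (A=8 B=0)
Reached target in 2 moves.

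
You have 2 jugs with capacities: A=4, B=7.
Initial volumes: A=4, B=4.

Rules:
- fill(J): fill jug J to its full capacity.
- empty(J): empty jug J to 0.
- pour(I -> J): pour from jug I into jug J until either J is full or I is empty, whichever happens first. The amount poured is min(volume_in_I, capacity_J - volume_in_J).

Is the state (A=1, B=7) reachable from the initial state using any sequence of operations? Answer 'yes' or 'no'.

BFS from (A=4, B=4):
  1. pour(A -> B) -> (A=1 B=7)
Target reached → yes.

Answer: yes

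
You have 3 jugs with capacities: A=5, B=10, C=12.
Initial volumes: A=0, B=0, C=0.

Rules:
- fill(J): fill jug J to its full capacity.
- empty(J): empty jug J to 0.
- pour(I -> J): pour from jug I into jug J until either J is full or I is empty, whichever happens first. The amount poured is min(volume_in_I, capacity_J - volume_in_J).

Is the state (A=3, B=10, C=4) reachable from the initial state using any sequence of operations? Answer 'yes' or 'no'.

Answer: yes

Derivation:
BFS from (A=0, B=0, C=0):
  1. fill(C) -> (A=0 B=0 C=12)
  2. pour(C -> B) -> (A=0 B=10 C=2)
  3. pour(C -> A) -> (A=2 B=10 C=0)
  4. pour(B -> C) -> (A=2 B=0 C=10)
  5. pour(A -> B) -> (A=0 B=2 C=10)
  6. fill(A) -> (A=5 B=2 C=10)
  7. pour(A -> C) -> (A=3 B=2 C=12)
  8. pour(C -> B) -> (A=3 B=10 C=4)
Target reached → yes.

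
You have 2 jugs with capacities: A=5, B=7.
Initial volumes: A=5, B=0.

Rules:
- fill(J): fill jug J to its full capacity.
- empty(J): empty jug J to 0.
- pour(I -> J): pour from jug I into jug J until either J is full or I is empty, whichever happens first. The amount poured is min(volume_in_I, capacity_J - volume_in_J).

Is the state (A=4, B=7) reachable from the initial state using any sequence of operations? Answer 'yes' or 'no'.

Answer: yes

Derivation:
BFS from (A=5, B=0):
  1. empty(A) -> (A=0 B=0)
  2. fill(B) -> (A=0 B=7)
  3. pour(B -> A) -> (A=5 B=2)
  4. empty(A) -> (A=0 B=2)
  5. pour(B -> A) -> (A=2 B=0)
  6. fill(B) -> (A=2 B=7)
  7. pour(B -> A) -> (A=5 B=4)
  8. empty(A) -> (A=0 B=4)
  9. pour(B -> A) -> (A=4 B=0)
  10. fill(B) -> (A=4 B=7)
Target reached → yes.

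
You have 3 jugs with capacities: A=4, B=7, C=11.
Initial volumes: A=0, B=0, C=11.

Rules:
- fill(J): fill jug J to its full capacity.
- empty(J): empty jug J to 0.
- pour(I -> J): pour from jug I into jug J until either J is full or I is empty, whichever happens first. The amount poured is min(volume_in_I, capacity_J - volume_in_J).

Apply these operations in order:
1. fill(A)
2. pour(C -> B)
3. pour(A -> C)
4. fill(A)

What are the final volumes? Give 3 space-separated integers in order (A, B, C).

Step 1: fill(A) -> (A=4 B=0 C=11)
Step 2: pour(C -> B) -> (A=4 B=7 C=4)
Step 3: pour(A -> C) -> (A=0 B=7 C=8)
Step 4: fill(A) -> (A=4 B=7 C=8)

Answer: 4 7 8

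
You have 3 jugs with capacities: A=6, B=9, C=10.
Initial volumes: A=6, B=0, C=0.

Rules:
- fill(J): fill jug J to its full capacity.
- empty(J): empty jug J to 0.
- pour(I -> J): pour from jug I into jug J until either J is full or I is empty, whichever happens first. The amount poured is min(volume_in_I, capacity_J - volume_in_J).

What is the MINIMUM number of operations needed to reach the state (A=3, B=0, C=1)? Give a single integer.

Answer: 6

Derivation:
BFS from (A=6, B=0, C=0). One shortest path:
  1. empty(A) -> (A=0 B=0 C=0)
  2. fill(C) -> (A=0 B=0 C=10)
  3. pour(C -> B) -> (A=0 B=9 C=1)
  4. pour(B -> A) -> (A=6 B=3 C=1)
  5. empty(A) -> (A=0 B=3 C=1)
  6. pour(B -> A) -> (A=3 B=0 C=1)
Reached target in 6 moves.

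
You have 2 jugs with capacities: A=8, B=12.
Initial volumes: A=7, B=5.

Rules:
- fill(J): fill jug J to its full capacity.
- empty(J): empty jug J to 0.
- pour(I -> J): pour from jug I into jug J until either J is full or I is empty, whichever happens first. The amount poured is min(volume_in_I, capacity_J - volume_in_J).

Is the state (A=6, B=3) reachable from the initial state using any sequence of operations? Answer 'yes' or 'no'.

Answer: no

Derivation:
BFS explored all 31 reachable states.
Reachable set includes: (0,0), (0,1), (0,3), (0,4), (0,5), (0,7), (0,8), (0,9), (0,11), (0,12), (1,0), (1,12) ...
Target (A=6, B=3) not in reachable set → no.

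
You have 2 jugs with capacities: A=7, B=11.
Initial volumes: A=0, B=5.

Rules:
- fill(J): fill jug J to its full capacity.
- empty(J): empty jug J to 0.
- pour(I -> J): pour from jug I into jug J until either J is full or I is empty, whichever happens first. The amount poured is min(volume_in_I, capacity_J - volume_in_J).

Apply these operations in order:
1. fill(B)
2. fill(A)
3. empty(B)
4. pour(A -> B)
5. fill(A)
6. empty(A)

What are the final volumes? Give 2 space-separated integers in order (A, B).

Answer: 0 7

Derivation:
Step 1: fill(B) -> (A=0 B=11)
Step 2: fill(A) -> (A=7 B=11)
Step 3: empty(B) -> (A=7 B=0)
Step 4: pour(A -> B) -> (A=0 B=7)
Step 5: fill(A) -> (A=7 B=7)
Step 6: empty(A) -> (A=0 B=7)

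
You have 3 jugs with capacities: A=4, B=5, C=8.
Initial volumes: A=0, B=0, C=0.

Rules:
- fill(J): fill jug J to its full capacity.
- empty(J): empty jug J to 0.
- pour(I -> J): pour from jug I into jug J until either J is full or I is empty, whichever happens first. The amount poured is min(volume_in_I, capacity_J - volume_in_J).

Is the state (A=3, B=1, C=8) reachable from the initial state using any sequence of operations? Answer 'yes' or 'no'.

Answer: yes

Derivation:
BFS from (A=0, B=0, C=0):
  1. fill(A) -> (A=4 B=0 C=0)
  2. fill(C) -> (A=4 B=0 C=8)
  3. pour(A -> B) -> (A=0 B=4 C=8)
  4. pour(C -> A) -> (A=4 B=4 C=4)
  5. pour(A -> B) -> (A=3 B=5 C=4)
  6. pour(B -> C) -> (A=3 B=1 C=8)
Target reached → yes.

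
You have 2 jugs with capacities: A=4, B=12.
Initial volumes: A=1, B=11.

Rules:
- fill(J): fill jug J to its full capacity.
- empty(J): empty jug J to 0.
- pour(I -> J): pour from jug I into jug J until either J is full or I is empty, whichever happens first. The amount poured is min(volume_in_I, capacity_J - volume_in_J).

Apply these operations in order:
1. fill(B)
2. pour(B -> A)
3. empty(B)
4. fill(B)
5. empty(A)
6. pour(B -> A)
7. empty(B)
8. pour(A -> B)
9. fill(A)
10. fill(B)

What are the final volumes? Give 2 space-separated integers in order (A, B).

Answer: 4 12

Derivation:
Step 1: fill(B) -> (A=1 B=12)
Step 2: pour(B -> A) -> (A=4 B=9)
Step 3: empty(B) -> (A=4 B=0)
Step 4: fill(B) -> (A=4 B=12)
Step 5: empty(A) -> (A=0 B=12)
Step 6: pour(B -> A) -> (A=4 B=8)
Step 7: empty(B) -> (A=4 B=0)
Step 8: pour(A -> B) -> (A=0 B=4)
Step 9: fill(A) -> (A=4 B=4)
Step 10: fill(B) -> (A=4 B=12)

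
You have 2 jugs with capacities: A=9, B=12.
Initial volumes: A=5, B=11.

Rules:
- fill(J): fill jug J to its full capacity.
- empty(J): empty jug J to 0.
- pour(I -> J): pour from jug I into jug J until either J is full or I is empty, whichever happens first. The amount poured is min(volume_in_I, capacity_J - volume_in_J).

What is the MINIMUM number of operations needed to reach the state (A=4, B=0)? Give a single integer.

Answer: 2

Derivation:
BFS from (A=5, B=11). One shortest path:
  1. pour(A -> B) -> (A=4 B=12)
  2. empty(B) -> (A=4 B=0)
Reached target in 2 moves.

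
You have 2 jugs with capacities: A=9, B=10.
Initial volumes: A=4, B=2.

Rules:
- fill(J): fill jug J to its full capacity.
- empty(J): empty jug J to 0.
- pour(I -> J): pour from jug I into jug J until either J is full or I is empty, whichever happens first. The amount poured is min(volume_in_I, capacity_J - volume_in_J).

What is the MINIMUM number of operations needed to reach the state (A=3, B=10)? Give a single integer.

BFS from (A=4, B=2). One shortest path:
  1. empty(B) -> (A=4 B=0)
  2. pour(A -> B) -> (A=0 B=4)
  3. fill(A) -> (A=9 B=4)
  4. pour(A -> B) -> (A=3 B=10)
Reached target in 4 moves.

Answer: 4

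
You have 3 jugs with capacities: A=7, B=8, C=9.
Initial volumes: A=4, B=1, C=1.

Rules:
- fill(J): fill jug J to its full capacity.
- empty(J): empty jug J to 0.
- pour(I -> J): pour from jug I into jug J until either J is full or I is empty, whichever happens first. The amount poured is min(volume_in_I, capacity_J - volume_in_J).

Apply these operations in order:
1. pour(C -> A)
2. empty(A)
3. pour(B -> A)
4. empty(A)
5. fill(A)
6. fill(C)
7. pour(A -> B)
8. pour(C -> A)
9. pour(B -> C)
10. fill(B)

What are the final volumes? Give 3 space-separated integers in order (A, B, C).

Step 1: pour(C -> A) -> (A=5 B=1 C=0)
Step 2: empty(A) -> (A=0 B=1 C=0)
Step 3: pour(B -> A) -> (A=1 B=0 C=0)
Step 4: empty(A) -> (A=0 B=0 C=0)
Step 5: fill(A) -> (A=7 B=0 C=0)
Step 6: fill(C) -> (A=7 B=0 C=9)
Step 7: pour(A -> B) -> (A=0 B=7 C=9)
Step 8: pour(C -> A) -> (A=7 B=7 C=2)
Step 9: pour(B -> C) -> (A=7 B=0 C=9)
Step 10: fill(B) -> (A=7 B=8 C=9)

Answer: 7 8 9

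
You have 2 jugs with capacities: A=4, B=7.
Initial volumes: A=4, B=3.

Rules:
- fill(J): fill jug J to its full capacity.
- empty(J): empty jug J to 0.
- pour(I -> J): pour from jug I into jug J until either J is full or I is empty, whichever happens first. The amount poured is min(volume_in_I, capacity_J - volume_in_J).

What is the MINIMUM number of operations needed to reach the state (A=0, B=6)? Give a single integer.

BFS from (A=4, B=3). One shortest path:
  1. empty(A) -> (A=0 B=3)
  2. pour(B -> A) -> (A=3 B=0)
  3. fill(B) -> (A=3 B=7)
  4. pour(B -> A) -> (A=4 B=6)
  5. empty(A) -> (A=0 B=6)
Reached target in 5 moves.

Answer: 5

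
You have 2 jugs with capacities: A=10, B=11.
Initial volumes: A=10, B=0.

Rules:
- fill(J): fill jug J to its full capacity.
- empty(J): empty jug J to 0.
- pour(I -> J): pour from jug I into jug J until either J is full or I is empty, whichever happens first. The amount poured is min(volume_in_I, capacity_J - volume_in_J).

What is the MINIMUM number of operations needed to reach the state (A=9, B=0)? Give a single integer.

Answer: 4

Derivation:
BFS from (A=10, B=0). One shortest path:
  1. pour(A -> B) -> (A=0 B=10)
  2. fill(A) -> (A=10 B=10)
  3. pour(A -> B) -> (A=9 B=11)
  4. empty(B) -> (A=9 B=0)
Reached target in 4 moves.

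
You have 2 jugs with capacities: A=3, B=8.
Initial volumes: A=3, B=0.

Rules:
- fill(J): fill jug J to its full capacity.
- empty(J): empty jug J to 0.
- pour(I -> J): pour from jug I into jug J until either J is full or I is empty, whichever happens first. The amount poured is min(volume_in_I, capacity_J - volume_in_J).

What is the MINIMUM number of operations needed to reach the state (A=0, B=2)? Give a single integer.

Answer: 6

Derivation:
BFS from (A=3, B=0). One shortest path:
  1. empty(A) -> (A=0 B=0)
  2. fill(B) -> (A=0 B=8)
  3. pour(B -> A) -> (A=3 B=5)
  4. empty(A) -> (A=0 B=5)
  5. pour(B -> A) -> (A=3 B=2)
  6. empty(A) -> (A=0 B=2)
Reached target in 6 moves.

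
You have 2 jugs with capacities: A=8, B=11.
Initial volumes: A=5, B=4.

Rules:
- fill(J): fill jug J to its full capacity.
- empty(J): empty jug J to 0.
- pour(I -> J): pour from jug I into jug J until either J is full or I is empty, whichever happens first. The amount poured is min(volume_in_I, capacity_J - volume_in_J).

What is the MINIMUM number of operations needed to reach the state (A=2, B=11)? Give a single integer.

Answer: 4

Derivation:
BFS from (A=5, B=4). One shortest path:
  1. empty(B) -> (A=5 B=0)
  2. pour(A -> B) -> (A=0 B=5)
  3. fill(A) -> (A=8 B=5)
  4. pour(A -> B) -> (A=2 B=11)
Reached target in 4 moves.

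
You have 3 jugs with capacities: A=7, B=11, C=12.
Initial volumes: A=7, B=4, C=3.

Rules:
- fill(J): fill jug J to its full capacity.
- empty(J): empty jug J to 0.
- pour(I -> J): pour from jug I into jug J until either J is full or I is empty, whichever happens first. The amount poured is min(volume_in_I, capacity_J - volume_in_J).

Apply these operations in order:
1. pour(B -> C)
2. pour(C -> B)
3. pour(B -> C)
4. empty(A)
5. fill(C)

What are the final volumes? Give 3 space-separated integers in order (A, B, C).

Answer: 0 0 12

Derivation:
Step 1: pour(B -> C) -> (A=7 B=0 C=7)
Step 2: pour(C -> B) -> (A=7 B=7 C=0)
Step 3: pour(B -> C) -> (A=7 B=0 C=7)
Step 4: empty(A) -> (A=0 B=0 C=7)
Step 5: fill(C) -> (A=0 B=0 C=12)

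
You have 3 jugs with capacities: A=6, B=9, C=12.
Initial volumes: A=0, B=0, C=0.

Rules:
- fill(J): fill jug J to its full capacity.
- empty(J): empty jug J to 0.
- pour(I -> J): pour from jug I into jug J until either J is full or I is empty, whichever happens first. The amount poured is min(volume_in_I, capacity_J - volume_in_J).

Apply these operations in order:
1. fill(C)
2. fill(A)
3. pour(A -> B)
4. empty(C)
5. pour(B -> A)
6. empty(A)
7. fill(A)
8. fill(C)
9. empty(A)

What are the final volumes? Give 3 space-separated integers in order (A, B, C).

Step 1: fill(C) -> (A=0 B=0 C=12)
Step 2: fill(A) -> (A=6 B=0 C=12)
Step 3: pour(A -> B) -> (A=0 B=6 C=12)
Step 4: empty(C) -> (A=0 B=6 C=0)
Step 5: pour(B -> A) -> (A=6 B=0 C=0)
Step 6: empty(A) -> (A=0 B=0 C=0)
Step 7: fill(A) -> (A=6 B=0 C=0)
Step 8: fill(C) -> (A=6 B=0 C=12)
Step 9: empty(A) -> (A=0 B=0 C=12)

Answer: 0 0 12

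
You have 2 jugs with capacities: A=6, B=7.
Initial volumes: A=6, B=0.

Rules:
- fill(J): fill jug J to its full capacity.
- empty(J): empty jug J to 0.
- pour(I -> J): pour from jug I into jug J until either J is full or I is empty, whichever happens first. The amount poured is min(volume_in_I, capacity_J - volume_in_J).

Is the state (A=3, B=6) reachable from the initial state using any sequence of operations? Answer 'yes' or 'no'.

BFS explored all 26 reachable states.
Reachable set includes: (0,0), (0,1), (0,2), (0,3), (0,4), (0,5), (0,6), (0,7), (1,0), (1,7), (2,0), (2,7) ...
Target (A=3, B=6) not in reachable set → no.

Answer: no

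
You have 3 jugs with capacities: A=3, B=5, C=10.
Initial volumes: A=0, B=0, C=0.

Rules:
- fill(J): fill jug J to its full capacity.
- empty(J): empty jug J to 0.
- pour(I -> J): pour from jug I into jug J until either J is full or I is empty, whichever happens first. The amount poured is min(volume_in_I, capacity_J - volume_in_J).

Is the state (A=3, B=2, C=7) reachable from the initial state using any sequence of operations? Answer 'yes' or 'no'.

BFS from (A=0, B=0, C=0):
  1. fill(B) -> (A=0 B=5 C=0)
  2. fill(C) -> (A=0 B=5 C=10)
  3. pour(B -> A) -> (A=3 B=2 C=10)
  4. empty(A) -> (A=0 B=2 C=10)
  5. pour(C -> A) -> (A=3 B=2 C=7)
Target reached → yes.

Answer: yes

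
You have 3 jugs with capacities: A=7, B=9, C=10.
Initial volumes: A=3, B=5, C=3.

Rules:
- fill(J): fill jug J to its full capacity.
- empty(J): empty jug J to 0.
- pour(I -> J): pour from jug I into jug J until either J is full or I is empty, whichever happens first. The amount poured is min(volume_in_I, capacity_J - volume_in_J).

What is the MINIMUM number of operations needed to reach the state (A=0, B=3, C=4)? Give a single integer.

BFS from (A=3, B=5, C=3). One shortest path:
  1. empty(B) -> (A=3 B=0 C=3)
  2. pour(C -> B) -> (A=3 B=3 C=0)
  3. fill(C) -> (A=3 B=3 C=10)
  4. pour(C -> B) -> (A=3 B=9 C=4)
  5. empty(B) -> (A=3 B=0 C=4)
  6. pour(A -> B) -> (A=0 B=3 C=4)
Reached target in 6 moves.

Answer: 6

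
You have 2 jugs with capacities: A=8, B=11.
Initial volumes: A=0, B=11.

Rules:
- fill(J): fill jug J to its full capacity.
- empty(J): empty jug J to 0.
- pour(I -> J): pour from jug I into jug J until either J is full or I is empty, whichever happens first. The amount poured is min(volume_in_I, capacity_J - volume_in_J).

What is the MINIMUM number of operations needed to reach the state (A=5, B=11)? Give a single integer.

Answer: 5

Derivation:
BFS from (A=0, B=11). One shortest path:
  1. fill(A) -> (A=8 B=11)
  2. empty(B) -> (A=8 B=0)
  3. pour(A -> B) -> (A=0 B=8)
  4. fill(A) -> (A=8 B=8)
  5. pour(A -> B) -> (A=5 B=11)
Reached target in 5 moves.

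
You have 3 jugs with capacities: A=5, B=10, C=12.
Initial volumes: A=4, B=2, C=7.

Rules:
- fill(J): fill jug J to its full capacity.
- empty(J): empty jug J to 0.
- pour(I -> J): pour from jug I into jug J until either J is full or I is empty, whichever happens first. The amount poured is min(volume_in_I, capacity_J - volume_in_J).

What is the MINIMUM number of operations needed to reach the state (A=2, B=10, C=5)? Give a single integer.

BFS from (A=4, B=2, C=7). One shortest path:
  1. fill(A) -> (A=5 B=2 C=7)
  2. empty(C) -> (A=5 B=2 C=0)
  3. pour(A -> C) -> (A=0 B=2 C=5)
  4. pour(B -> A) -> (A=2 B=0 C=5)
  5. fill(B) -> (A=2 B=10 C=5)
Reached target in 5 moves.

Answer: 5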